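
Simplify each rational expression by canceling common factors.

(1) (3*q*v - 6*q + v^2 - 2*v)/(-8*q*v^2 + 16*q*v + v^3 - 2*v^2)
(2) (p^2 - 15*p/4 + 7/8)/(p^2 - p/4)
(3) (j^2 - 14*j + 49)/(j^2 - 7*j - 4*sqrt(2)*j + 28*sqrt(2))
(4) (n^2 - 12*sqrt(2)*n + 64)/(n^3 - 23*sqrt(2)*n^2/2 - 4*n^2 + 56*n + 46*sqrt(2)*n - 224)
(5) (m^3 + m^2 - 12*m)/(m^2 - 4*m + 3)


(1) = (-3*q - v)/(8*q*v - v^2)
(2) = (2*p - 7)/(2*p)
(3) = (j - 7)/(j - 4*sqrt(2))
(4) = (2*n - 8*sqrt(2))/(2*n^2 + n*(-7*sqrt(2) - 8) + 28*sqrt(2))
(5) = (m^2 + 4*m)/(m - 1)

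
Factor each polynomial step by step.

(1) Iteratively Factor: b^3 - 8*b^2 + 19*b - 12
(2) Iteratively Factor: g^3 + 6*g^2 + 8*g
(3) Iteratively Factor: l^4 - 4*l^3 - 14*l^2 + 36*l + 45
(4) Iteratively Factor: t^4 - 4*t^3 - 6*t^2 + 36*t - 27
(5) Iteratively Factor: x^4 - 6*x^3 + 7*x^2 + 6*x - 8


(1) = (b - 1)*(b^2 - 7*b + 12) = (b - 3)*(b - 1)*(b - 4)
(2) = (g + 2)*(g^2 + 4*g) = (g + 2)*(g + 4)*(g)
(3) = (l - 3)*(l^3 - l^2 - 17*l - 15) = (l - 5)*(l - 3)*(l^2 + 4*l + 3) = (l - 5)*(l - 3)*(l + 1)*(l + 3)
(4) = (t + 3)*(t^3 - 7*t^2 + 15*t - 9) = (t - 3)*(t + 3)*(t^2 - 4*t + 3) = (t - 3)*(t - 1)*(t + 3)*(t - 3)
(5) = (x - 4)*(x^3 - 2*x^2 - x + 2) = (x - 4)*(x + 1)*(x^2 - 3*x + 2) = (x - 4)*(x - 1)*(x + 1)*(x - 2)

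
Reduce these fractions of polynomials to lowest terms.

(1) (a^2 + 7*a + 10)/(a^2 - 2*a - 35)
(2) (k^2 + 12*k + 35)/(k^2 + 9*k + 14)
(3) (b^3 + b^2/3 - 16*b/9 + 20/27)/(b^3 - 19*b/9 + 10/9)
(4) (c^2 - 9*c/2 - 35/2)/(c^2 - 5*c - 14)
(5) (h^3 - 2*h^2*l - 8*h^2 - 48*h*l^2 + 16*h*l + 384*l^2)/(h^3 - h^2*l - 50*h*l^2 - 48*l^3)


(1) = (a + 2)/(a - 7)
(2) = (k + 5)/(k + 2)
(3) = (3*b - 2)/(3*b - 3)
(4) = (2*c + 5)/(2*c + 4)
(5) = (h - 8)/(h + l)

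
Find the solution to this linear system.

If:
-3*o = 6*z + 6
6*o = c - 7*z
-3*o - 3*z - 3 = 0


Then:
c = -7
o = 0
z = -1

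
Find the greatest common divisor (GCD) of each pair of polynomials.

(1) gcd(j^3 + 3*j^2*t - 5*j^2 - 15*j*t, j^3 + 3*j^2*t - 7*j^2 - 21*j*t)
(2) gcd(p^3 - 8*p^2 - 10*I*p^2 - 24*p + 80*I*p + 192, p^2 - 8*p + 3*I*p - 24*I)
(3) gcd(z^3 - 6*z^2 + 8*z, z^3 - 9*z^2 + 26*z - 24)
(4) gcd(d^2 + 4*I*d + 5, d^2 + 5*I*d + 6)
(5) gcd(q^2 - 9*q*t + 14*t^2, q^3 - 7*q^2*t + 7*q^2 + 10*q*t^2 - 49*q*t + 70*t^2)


(1) = gcd(j*(j - 5)*(j + 3*t), j*(j - 7)*(j + 3*t)) = j^2 + 3*j*t
(2) = p - 8
(3) = gcd(z*(z - 4)*(z - 2), (z - 4)*(z - 3)*(z - 2)) = z^2 - 6*z + 8
(4) = gcd((d - I)*(d + 5*I), (d - I)*(d + 6*I)) = d - I
(5) = q - 2*t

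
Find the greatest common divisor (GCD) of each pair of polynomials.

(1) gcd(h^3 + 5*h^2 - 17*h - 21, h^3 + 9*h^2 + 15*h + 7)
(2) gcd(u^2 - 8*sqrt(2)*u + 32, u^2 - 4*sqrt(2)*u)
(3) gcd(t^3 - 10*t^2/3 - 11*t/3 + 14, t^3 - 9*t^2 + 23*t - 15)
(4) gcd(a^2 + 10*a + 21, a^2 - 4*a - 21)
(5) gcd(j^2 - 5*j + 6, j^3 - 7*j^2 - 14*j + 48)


(1) = gcd((h - 3)*(h + 1)*(h + 7), (h + 1)^2*(h + 7)) = h^2 + 8*h + 7
(2) = gcd((u - 4*sqrt(2))^2, u*(u - 4*sqrt(2))) = u - 4*sqrt(2)
(3) = t - 3
(4) = a + 3
(5) = gcd((j - 3)*(j - 2), (j - 8)*(j - 2)*(j + 3)) = j - 2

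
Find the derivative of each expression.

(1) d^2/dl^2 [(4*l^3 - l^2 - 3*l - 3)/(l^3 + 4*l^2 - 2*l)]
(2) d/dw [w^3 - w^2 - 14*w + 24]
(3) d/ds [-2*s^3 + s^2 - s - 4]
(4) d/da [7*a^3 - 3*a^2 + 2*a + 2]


(1) = 2*(-17*l^6 + 15*l^5 - 60*l^4 - 142*l^3 - 126*l^2 + 72*l - 12)/(l^3*(l^6 + 12*l^5 + 42*l^4 + 16*l^3 - 84*l^2 + 48*l - 8))
(2) = 3*w^2 - 2*w - 14
(3) = -6*s^2 + 2*s - 1
(4) = 21*a^2 - 6*a + 2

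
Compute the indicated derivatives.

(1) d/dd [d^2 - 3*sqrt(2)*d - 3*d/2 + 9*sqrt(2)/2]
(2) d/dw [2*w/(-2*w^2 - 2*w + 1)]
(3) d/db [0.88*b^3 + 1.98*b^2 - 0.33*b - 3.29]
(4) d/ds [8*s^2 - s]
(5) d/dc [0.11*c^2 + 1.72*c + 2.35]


(1) = 2*d - 3*sqrt(2) - 3/2
(2) = 2*(2*w^2 + 1)/(4*w^4 + 8*w^3 - 4*w + 1)
(3) = 2.64*b^2 + 3.96*b - 0.33
(4) = 16*s - 1
(5) = 0.22*c + 1.72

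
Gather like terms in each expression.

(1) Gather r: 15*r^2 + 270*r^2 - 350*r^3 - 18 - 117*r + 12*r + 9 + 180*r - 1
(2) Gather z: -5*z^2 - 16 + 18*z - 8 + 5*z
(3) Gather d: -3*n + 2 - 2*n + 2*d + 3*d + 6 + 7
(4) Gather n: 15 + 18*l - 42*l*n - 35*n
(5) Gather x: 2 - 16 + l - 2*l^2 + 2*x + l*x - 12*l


(1) = -350*r^3 + 285*r^2 + 75*r - 10
(2) = -5*z^2 + 23*z - 24
(3) = 5*d - 5*n + 15
(4) = 18*l + n*(-42*l - 35) + 15
(5) = -2*l^2 - 11*l + x*(l + 2) - 14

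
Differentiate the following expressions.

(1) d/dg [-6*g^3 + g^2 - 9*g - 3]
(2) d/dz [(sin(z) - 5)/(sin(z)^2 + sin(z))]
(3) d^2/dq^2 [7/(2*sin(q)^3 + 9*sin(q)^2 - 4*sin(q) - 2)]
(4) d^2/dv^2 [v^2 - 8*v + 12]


(1) = -18*g^2 + 2*g - 9
(2) = (-cos(z) + 10/tan(z) + 5*cos(z)/sin(z)^2)/(sin(z) + 1)^2
(3) = 14*(-18*sin(q)^6 - 99*sin(q)^5 - 130*sin(q)^4 + 180*sin(q)^3 + 175*sin(q)^2 - 92*sin(q) + 34)/(2*sin(q)^3 + 9*sin(q)^2 - 4*sin(q) - 2)^3
(4) = 2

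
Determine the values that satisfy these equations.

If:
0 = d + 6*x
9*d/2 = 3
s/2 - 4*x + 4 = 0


Then:
d = 2/3
s = -80/9
x = -1/9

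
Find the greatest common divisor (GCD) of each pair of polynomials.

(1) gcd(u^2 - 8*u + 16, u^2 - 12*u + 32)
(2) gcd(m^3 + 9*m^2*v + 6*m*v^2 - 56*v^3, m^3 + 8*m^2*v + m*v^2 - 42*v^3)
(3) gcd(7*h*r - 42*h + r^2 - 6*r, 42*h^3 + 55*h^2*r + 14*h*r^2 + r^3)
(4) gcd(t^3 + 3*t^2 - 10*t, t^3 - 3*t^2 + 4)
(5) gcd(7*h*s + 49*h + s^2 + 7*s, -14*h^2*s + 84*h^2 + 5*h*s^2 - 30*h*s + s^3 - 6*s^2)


(1) = u - 4
(2) = gcd((m - 2*v)*(m + 4*v)*(m + 7*v), (m - 2*v)*(m + 3*v)*(m + 7*v)) = -m^2 - 5*m*v + 14*v^2
(3) = gcd((7*h + r)*(r - 6), (h + r)*(6*h + r)*(7*h + r)) = 7*h + r
(4) = t - 2
(5) = 7*h + s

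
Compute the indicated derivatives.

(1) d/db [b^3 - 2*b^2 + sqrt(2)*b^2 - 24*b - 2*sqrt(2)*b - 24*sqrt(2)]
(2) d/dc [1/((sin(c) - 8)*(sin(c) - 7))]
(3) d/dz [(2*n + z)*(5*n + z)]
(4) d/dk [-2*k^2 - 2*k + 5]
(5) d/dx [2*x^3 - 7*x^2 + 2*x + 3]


(1) = 3*b^2 - 4*b + 2*sqrt(2)*b - 24 - 2*sqrt(2)
(2) = (15 - 2*sin(c))*cos(c)/((sin(c) - 8)^2*(sin(c) - 7)^2)
(3) = 7*n + 2*z
(4) = -4*k - 2
(5) = 6*x^2 - 14*x + 2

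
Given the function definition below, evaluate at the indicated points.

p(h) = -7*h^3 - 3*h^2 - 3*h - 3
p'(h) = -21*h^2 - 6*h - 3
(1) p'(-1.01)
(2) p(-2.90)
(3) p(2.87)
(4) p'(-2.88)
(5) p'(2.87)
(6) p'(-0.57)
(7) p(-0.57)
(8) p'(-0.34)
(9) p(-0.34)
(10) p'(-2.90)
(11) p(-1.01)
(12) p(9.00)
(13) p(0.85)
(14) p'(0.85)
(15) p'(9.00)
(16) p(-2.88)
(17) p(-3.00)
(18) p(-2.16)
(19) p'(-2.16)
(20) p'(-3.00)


(1) = -18.36
(2) = 151.19
(3) = -201.80
(4) = -159.90
(5) = -193.19
(6) = -6.40
(7) = -0.97
(8) = -3.39
(9) = -2.05
(10) = -162.21
(11) = 4.18
(12) = -5376.00
(13) = -12.02
(14) = -23.27
(15) = -1758.00
(16) = 147.97
(17) = 168.00
(18) = 60.03
(19) = -88.02
(20) = -174.00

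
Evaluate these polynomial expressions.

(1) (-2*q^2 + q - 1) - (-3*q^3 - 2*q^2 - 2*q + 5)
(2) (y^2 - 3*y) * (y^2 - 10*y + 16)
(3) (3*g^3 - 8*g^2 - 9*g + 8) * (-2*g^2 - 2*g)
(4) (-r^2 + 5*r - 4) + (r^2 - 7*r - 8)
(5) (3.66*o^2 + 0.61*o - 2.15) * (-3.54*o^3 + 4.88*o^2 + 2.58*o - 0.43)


(1) = 3*q^3 + 3*q - 6
(2) = y^4 - 13*y^3 + 46*y^2 - 48*y
(3) = -6*g^5 + 10*g^4 + 34*g^3 + 2*g^2 - 16*g
(4) = -2*r - 12
(5) = -12.9564*o^5 + 15.7014*o^4 + 20.0306*o^3 - 10.492*o^2 - 5.8093*o + 0.9245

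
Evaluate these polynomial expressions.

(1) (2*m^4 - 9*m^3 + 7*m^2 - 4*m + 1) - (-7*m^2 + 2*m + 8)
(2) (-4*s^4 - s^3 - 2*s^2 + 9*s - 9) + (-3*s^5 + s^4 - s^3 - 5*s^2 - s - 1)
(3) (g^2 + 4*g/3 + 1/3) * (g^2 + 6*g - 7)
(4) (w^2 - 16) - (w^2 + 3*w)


(1) = 2*m^4 - 9*m^3 + 14*m^2 - 6*m - 7
(2) = -3*s^5 - 3*s^4 - 2*s^3 - 7*s^2 + 8*s - 10
(3) = g^4 + 22*g^3/3 + 4*g^2/3 - 22*g/3 - 7/3
(4) = -3*w - 16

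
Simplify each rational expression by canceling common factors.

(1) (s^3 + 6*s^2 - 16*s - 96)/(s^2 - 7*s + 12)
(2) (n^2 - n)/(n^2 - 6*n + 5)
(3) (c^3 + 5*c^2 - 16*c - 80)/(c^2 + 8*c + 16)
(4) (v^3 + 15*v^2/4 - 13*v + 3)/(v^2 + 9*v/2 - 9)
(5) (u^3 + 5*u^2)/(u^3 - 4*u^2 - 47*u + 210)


(1) = (s^2 + 10*s + 24)/(s - 3)
(2) = n/(n - 5)
(3) = (c^2 + c - 20)/(c + 4)
(4) = (4*v^2 - 9*v + 2)/(4*v - 6)
(5) = (u^3 + 5*u^2)/(u^3 - 4*u^2 - 47*u + 210)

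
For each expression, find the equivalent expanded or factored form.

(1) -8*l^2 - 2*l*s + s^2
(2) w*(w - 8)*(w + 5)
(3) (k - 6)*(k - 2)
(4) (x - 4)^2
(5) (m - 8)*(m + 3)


(1) = (-4*l + s)*(2*l + s)
(2) = w^3 - 3*w^2 - 40*w
(3) = k^2 - 8*k + 12
(4) = x^2 - 8*x + 16
(5) = m^2 - 5*m - 24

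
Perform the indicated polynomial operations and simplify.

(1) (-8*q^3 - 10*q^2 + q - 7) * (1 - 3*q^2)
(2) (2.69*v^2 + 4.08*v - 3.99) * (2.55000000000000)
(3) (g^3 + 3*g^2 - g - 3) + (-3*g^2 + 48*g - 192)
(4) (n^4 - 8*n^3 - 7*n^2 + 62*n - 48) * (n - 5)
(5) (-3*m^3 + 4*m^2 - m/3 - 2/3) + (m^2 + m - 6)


(1) = 24*q^5 + 30*q^4 - 11*q^3 + 11*q^2 + q - 7
(2) = 6.8595*v^2 + 10.404*v - 10.1745
(3) = g^3 + 47*g - 195
(4) = n^5 - 13*n^4 + 33*n^3 + 97*n^2 - 358*n + 240
(5) = -3*m^3 + 5*m^2 + 2*m/3 - 20/3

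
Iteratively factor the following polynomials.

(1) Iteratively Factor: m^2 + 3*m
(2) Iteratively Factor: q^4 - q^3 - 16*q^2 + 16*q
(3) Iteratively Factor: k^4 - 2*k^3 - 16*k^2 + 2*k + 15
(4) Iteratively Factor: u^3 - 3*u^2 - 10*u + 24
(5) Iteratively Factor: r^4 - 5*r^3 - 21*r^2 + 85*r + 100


(1) = (m)*(m + 3)
(2) = (q + 4)*(q^3 - 5*q^2 + 4*q) = (q - 4)*(q + 4)*(q^2 - q) = (q - 4)*(q - 1)*(q + 4)*(q)
(3) = (k + 1)*(k^3 - 3*k^2 - 13*k + 15) = (k - 5)*(k + 1)*(k^2 + 2*k - 3) = (k - 5)*(k - 1)*(k + 1)*(k + 3)
(4) = (u - 2)*(u^2 - u - 12) = (u - 2)*(u + 3)*(u - 4)
(5) = (r - 5)*(r^3 - 21*r - 20) = (r - 5)^2*(r^2 + 5*r + 4) = (r - 5)^2*(r + 1)*(r + 4)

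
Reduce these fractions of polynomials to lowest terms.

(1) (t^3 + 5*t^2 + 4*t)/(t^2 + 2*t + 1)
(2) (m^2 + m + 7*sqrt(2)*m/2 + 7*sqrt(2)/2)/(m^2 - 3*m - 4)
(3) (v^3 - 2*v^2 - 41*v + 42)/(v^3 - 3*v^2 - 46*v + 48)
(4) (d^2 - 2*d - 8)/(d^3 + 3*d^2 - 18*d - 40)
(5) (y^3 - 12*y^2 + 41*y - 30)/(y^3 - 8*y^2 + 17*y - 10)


(1) = (t^2 + 4*t)/(t + 1)
(2) = (2*m + 7*sqrt(2))/(2*m - 8)
(3) = (v - 7)/(v - 8)
(4) = 1/(d + 5)
(5) = (y - 6)/(y - 2)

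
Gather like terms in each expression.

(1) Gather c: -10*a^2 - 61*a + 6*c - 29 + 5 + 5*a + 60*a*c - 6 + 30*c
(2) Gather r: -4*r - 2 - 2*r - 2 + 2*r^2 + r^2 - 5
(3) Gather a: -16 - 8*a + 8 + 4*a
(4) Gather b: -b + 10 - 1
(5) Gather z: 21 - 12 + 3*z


(1) = -10*a^2 - 56*a + c*(60*a + 36) - 30
(2) = 3*r^2 - 6*r - 9
(3) = -4*a - 8
(4) = 9 - b
(5) = 3*z + 9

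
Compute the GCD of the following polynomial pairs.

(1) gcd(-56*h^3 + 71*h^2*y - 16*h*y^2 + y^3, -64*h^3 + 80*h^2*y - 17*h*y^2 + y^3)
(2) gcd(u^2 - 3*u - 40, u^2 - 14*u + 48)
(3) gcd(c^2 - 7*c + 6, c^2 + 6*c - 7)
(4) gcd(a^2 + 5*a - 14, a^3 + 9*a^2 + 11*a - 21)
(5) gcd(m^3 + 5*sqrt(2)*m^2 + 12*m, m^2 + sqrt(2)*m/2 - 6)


(1) = gcd((-8*h + y)*(-7*h + y)*(-h + y), (-8*h + y)^2*(-h + y)) = 8*h^2 - 9*h*y + y^2
(2) = u - 8
(3) = c - 1
(4) = gcd((a - 2)*(a + 7), (a - 1)*(a + 3)*(a + 7)) = a + 7
(5) = m + 2*sqrt(2)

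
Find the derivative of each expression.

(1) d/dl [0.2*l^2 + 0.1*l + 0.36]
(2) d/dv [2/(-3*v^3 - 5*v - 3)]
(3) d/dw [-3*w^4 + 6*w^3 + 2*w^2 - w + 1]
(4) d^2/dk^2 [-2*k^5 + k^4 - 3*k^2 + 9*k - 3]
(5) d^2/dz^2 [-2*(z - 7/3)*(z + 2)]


(1) = 0.4*l + 0.1
(2) = 2*(9*v^2 + 5)/(3*v^3 + 5*v + 3)^2
(3) = -12*w^3 + 18*w^2 + 4*w - 1
(4) = -40*k^3 + 12*k^2 - 6
(5) = -4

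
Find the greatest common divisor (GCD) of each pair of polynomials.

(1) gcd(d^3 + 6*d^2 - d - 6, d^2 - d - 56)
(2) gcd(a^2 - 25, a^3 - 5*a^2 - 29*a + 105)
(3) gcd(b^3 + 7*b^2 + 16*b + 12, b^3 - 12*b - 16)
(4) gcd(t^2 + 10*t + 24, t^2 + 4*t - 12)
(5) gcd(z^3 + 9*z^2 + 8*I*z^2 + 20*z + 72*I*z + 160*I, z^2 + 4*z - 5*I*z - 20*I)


(1) = 1
(2) = gcd((a - 5)*(a + 5), (a - 7)*(a - 3)*(a + 5)) = a + 5
(3) = gcd((b + 2)^2*(b + 3), (b - 4)*(b + 2)^2) = b^2 + 4*b + 4
(4) = gcd((t + 4)*(t + 6), (t - 2)*(t + 6)) = t + 6
(5) = z + 4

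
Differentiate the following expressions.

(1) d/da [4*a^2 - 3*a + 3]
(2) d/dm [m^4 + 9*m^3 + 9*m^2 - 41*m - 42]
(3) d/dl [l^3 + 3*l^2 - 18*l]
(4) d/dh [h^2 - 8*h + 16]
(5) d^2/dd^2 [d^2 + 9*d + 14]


(1) = 8*a - 3
(2) = 4*m^3 + 27*m^2 + 18*m - 41
(3) = 3*l^2 + 6*l - 18
(4) = 2*h - 8
(5) = 2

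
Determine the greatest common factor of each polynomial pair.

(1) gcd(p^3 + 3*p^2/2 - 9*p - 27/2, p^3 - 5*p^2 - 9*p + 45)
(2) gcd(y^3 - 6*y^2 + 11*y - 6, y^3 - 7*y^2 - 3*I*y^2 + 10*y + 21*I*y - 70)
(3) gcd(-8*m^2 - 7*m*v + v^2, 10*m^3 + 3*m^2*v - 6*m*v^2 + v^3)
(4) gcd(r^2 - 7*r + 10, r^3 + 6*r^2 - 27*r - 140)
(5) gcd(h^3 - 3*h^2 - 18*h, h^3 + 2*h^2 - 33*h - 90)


(1) = p^2 - 9
(2) = 1
(3) = gcd((-8*m + v)*(m + v), (-5*m + v)*(-2*m + v)*(m + v)) = m + v
(4) = gcd((r - 5)*(r - 2), (r - 5)*(r + 4)*(r + 7)) = r - 5
(5) = h^2 - 3*h - 18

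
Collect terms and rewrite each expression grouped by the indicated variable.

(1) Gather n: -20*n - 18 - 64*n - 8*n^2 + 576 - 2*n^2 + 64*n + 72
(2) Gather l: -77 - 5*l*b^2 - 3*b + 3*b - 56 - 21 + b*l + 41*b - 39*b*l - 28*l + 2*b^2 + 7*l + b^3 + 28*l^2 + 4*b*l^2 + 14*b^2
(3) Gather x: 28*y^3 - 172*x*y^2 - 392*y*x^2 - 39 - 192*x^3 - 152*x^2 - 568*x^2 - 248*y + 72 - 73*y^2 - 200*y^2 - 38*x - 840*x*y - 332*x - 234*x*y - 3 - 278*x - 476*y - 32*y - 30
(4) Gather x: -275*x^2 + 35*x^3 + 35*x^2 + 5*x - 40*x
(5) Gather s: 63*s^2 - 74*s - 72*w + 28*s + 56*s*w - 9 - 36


(1) = -10*n^2 - 20*n + 630
(2) = b^3 + 16*b^2 + 41*b + l^2*(4*b + 28) + l*(-5*b^2 - 38*b - 21) - 154
(3) = -192*x^3 + x^2*(-392*y - 720) + x*(-172*y^2 - 1074*y - 648) + 28*y^3 - 273*y^2 - 756*y
(4) = 35*x^3 - 240*x^2 - 35*x
(5) = 63*s^2 + s*(56*w - 46) - 72*w - 45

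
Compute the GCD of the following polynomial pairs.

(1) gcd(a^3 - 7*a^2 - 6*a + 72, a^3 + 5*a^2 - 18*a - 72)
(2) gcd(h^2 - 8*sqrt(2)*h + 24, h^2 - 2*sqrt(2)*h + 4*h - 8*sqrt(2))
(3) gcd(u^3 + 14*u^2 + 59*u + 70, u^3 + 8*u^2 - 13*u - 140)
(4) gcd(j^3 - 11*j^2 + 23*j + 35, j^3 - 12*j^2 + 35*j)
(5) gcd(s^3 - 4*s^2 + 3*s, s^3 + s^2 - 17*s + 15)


(1) = a^2 - a - 12
(2) = h - 2*sqrt(2)
(3) = gcd((u + 2)*(u + 5)*(u + 7), (u - 4)*(u + 5)*(u + 7)) = u^2 + 12*u + 35
(4) = j^2 - 12*j + 35
(5) = s^2 - 4*s + 3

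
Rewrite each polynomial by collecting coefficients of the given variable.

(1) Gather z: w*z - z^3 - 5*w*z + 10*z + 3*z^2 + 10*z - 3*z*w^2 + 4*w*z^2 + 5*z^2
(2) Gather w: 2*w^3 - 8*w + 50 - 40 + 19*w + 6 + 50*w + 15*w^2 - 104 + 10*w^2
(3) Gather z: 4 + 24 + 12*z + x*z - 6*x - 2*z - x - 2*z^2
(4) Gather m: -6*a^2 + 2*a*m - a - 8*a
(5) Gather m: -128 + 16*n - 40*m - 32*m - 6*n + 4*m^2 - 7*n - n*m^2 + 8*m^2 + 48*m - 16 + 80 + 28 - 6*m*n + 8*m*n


(1) = -z^3 + z^2*(4*w + 8) + z*(-3*w^2 - 4*w + 20)
(2) = 2*w^3 + 25*w^2 + 61*w - 88
(3) = -7*x - 2*z^2 + z*(x + 10) + 28
(4) = -6*a^2 + 2*a*m - 9*a
(5) = m^2*(12 - n) + m*(2*n - 24) + 3*n - 36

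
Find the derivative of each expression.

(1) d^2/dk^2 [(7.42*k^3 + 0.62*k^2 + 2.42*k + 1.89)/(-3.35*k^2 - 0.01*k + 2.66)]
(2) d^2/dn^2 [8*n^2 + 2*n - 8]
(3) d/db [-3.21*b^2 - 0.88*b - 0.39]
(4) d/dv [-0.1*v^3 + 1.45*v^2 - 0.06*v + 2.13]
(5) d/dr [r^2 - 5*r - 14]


(1) = (-186.516084*k^3 - 159.227838*k^2 - 444.773322*k - 42.586446)/(37.595375*k^6 + 0.336675*k^5 - 89.554545*k^4 - 0.534659*k^3 + 71.108982*k^2 + 0.212268*k - 18.821096)
(2) = 16
(3) = -6.42*b - 0.88
(4) = -0.3*v^2 + 2.9*v - 0.06
(5) = 2*r - 5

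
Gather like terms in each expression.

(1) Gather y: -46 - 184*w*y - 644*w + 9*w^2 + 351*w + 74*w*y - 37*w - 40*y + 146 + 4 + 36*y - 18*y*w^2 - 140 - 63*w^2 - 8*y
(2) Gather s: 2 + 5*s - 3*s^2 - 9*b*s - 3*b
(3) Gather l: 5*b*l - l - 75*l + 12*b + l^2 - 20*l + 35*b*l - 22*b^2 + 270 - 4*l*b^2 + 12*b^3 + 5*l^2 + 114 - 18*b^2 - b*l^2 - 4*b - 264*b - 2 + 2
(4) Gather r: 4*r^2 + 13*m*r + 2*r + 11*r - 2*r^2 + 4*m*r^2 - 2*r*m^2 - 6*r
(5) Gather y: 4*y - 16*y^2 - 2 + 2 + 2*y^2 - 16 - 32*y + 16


(1) = -54*w^2 - 330*w + y*(-18*w^2 - 110*w - 12) - 36
(2) = -3*b - 3*s^2 + s*(5 - 9*b) + 2
(3) = 12*b^3 - 40*b^2 - 256*b + l^2*(6 - b) + l*(-4*b^2 + 40*b - 96) + 384
(4) = r^2*(4*m + 2) + r*(-2*m^2 + 13*m + 7)
(5) = -14*y^2 - 28*y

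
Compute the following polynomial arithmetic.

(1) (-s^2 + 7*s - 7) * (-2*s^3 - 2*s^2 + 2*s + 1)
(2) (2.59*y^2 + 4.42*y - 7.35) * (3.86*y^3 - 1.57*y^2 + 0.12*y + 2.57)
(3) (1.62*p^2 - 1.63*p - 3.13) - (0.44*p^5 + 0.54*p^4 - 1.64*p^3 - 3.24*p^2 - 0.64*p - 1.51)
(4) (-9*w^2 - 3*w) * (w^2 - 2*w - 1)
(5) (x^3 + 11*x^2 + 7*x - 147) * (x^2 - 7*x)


(1) = 2*s^5 - 12*s^4 - 2*s^3 + 27*s^2 - 7*s - 7
(2) = 9.9974*y^5 + 12.9949*y^4 - 34.9996*y^3 + 18.7262*y^2 + 10.4774*y - 18.8895
(3) = -0.44*p^5 - 0.54*p^4 + 1.64*p^3 + 4.86*p^2 - 0.99*p - 1.62
(4) = -9*w^4 + 15*w^3 + 15*w^2 + 3*w
(5) = x^5 + 4*x^4 - 70*x^3 - 196*x^2 + 1029*x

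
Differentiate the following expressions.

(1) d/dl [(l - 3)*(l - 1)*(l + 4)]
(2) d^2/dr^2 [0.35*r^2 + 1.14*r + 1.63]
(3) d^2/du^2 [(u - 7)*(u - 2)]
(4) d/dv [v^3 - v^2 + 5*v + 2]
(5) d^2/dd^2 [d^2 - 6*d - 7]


(1) = 3*l^2 - 13
(2) = 0.700000000000000
(3) = 2
(4) = 3*v^2 - 2*v + 5
(5) = 2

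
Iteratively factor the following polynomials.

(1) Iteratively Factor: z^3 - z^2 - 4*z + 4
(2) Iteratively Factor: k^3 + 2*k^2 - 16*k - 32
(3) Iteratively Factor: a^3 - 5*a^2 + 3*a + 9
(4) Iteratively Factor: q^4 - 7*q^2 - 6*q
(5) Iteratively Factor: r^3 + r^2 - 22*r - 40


(1) = (z + 2)*(z^2 - 3*z + 2) = (z - 2)*(z + 2)*(z - 1)
(2) = (k + 4)*(k^2 - 2*k - 8) = (k + 2)*(k + 4)*(k - 4)
(3) = (a - 3)*(a^2 - 2*a - 3) = (a - 3)*(a + 1)*(a - 3)
(4) = (q + 2)*(q^3 - 2*q^2 - 3*q) = q*(q + 2)*(q^2 - 2*q - 3) = q*(q + 1)*(q + 2)*(q - 3)
(5) = (r + 4)*(r^2 - 3*r - 10) = (r + 2)*(r + 4)*(r - 5)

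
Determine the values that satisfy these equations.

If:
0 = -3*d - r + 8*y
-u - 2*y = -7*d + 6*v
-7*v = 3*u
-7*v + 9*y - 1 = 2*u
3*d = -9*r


Then:
d = -33/34
r = 11/34
u = 133/34
v = -57/34
y = -11/34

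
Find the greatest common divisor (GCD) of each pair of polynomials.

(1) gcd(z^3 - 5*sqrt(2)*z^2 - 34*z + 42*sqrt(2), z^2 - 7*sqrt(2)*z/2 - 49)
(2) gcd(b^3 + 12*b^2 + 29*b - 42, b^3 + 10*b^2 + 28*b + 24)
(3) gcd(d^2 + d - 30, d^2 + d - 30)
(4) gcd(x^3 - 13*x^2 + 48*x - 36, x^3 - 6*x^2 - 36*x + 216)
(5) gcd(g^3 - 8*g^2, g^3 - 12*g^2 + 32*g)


(1) = gcd((z - 7*sqrt(2))*(z - sqrt(2))*(z + 3*sqrt(2)), (z - 7*sqrt(2))*(z + 7*sqrt(2)/2)) = z - 7*sqrt(2)
(2) = b + 6
(3) = gcd((d - 5)*(d + 6), (d - 5)*(d + 6)) = d^2 + d - 30
(4) = gcd((x - 6)^2*(x - 1), (x - 6)^2*(x + 6)) = x^2 - 12*x + 36
(5) = gcd(g^2*(g - 8), g*(g - 8)*(g - 4)) = g^2 - 8*g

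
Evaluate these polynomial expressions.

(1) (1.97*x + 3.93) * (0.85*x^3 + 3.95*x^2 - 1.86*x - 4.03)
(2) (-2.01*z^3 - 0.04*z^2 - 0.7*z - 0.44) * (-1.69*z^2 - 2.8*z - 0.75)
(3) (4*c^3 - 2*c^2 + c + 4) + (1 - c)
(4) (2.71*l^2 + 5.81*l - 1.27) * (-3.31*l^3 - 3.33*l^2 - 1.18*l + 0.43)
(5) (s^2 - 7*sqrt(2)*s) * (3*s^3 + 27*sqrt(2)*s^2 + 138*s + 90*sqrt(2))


(1) = 1.6745*x^4 + 11.122*x^3 + 11.8593*x^2 - 15.2489*x - 15.8379
(2) = 3.3969*z^5 + 5.6956*z^4 + 2.8025*z^3 + 2.7336*z^2 + 1.757*z + 0.33
(3) = 4*c^3 - 2*c^2 + 5
(4) = -8.9701*l^5 - 28.2554*l^4 - 18.3414*l^3 - 1.4614*l^2 + 3.9969*l - 0.5461
(5) = 3*s^5 + 6*sqrt(2)*s^4 - 240*s^3 - 876*sqrt(2)*s^2 - 1260*s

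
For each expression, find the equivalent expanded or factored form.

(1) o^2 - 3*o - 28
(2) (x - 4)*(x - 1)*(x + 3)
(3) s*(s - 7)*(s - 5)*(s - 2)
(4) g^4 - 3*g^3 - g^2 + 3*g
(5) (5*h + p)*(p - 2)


(1) = (o - 7)*(o + 4)
(2) = x^3 - 2*x^2 - 11*x + 12
(3) = s^4 - 14*s^3 + 59*s^2 - 70*s
(4) = g*(g - 3)*(g - 1)*(g + 1)
(5) = 5*h*p - 10*h + p^2 - 2*p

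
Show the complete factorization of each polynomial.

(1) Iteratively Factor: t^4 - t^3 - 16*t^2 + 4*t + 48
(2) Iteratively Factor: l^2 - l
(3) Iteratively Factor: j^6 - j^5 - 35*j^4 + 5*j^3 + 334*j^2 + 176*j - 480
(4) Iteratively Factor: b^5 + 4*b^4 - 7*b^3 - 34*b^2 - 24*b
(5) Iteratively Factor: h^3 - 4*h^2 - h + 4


(1) = (t - 2)*(t^3 + t^2 - 14*t - 24) = (t - 2)*(t + 3)*(t^2 - 2*t - 8) = (t - 4)*(t - 2)*(t + 3)*(t + 2)
(2) = (l - 1)*(l)
(3) = (j + 3)*(j^5 - 4*j^4 - 23*j^3 + 74*j^2 + 112*j - 160) = (j + 2)*(j + 3)*(j^4 - 6*j^3 - 11*j^2 + 96*j - 80) = (j - 4)*(j + 2)*(j + 3)*(j^3 - 2*j^2 - 19*j + 20) = (j - 4)*(j - 1)*(j + 2)*(j + 3)*(j^2 - j - 20) = (j - 5)*(j - 4)*(j - 1)*(j + 2)*(j + 3)*(j + 4)
(4) = (b + 1)*(b^4 + 3*b^3 - 10*b^2 - 24*b) = b*(b + 1)*(b^3 + 3*b^2 - 10*b - 24) = b*(b + 1)*(b + 4)*(b^2 - b - 6) = b*(b - 3)*(b + 1)*(b + 4)*(b + 2)
(5) = (h - 1)*(h^2 - 3*h - 4) = (h - 1)*(h + 1)*(h - 4)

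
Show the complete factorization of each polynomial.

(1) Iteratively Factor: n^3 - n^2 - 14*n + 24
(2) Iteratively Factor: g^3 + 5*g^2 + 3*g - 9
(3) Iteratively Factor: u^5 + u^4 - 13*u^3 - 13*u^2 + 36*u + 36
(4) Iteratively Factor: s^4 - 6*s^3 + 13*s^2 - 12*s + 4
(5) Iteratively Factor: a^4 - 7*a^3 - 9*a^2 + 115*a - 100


(1) = (n - 3)*(n^2 + 2*n - 8) = (n - 3)*(n + 4)*(n - 2)
(2) = (g - 1)*(g^2 + 6*g + 9) = (g - 1)*(g + 3)*(g + 3)
(3) = (u + 3)*(u^4 - 2*u^3 - 7*u^2 + 8*u + 12) = (u + 1)*(u + 3)*(u^3 - 3*u^2 - 4*u + 12) = (u - 3)*(u + 1)*(u + 3)*(u^2 - 4) = (u - 3)*(u - 2)*(u + 1)*(u + 3)*(u + 2)
(4) = (s - 2)*(s^3 - 4*s^2 + 5*s - 2) = (s - 2)^2*(s^2 - 2*s + 1) = (s - 2)^2*(s - 1)*(s - 1)
(5) = (a - 1)*(a^3 - 6*a^2 - 15*a + 100) = (a - 5)*(a - 1)*(a^2 - a - 20) = (a - 5)^2*(a - 1)*(a + 4)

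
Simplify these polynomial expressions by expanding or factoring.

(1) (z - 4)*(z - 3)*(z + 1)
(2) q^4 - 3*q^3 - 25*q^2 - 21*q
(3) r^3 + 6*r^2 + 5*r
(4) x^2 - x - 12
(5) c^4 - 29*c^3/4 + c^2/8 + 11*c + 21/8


(1) = z^3 - 6*z^2 + 5*z + 12
(2) = q*(q - 7)*(q + 1)*(q + 3)
(3) = r*(r + 1)*(r + 5)
(4) = (x - 4)*(x + 3)
(5) = (c - 7)*(c - 3/2)*(c + 1/4)*(c + 1)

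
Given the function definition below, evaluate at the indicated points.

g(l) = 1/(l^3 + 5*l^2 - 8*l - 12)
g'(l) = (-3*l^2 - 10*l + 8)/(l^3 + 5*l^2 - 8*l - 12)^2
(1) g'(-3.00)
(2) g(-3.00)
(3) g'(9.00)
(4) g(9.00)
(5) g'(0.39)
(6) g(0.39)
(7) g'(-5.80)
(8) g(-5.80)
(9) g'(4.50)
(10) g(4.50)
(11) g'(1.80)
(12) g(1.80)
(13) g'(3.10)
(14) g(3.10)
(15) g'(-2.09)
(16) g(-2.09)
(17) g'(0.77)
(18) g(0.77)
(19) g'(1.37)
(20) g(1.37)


(1) = 0.01
(2) = 0.03
(3) = -0.00
(4) = 0.00
(5) = 0.02
(6) = -0.07
(7) = -0.62
(8) = 0.13
(9) = -0.00
(10) = 0.01
(11) = -1.03
(12) = -0.23
(13) = -0.03
(14) = 0.02
(15) = 0.05
(16) = 0.06
(17) = -0.01
(18) = -0.07
(19) = -0.09
(20) = -0.09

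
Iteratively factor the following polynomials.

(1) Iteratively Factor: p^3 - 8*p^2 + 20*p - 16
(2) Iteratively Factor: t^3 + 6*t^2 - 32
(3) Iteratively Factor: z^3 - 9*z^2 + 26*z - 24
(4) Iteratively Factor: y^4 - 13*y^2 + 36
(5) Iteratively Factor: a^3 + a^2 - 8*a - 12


(1) = (p - 2)*(p^2 - 6*p + 8) = (p - 4)*(p - 2)*(p - 2)
(2) = (t + 4)*(t^2 + 2*t - 8) = (t - 2)*(t + 4)*(t + 4)
(3) = (z - 3)*(z^2 - 6*z + 8) = (z - 4)*(z - 3)*(z - 2)
(4) = (y + 2)*(y^3 - 2*y^2 - 9*y + 18) = (y - 2)*(y + 2)*(y^2 - 9) = (y - 2)*(y + 2)*(y + 3)*(y - 3)
(5) = (a + 2)*(a^2 - a - 6) = (a - 3)*(a + 2)*(a + 2)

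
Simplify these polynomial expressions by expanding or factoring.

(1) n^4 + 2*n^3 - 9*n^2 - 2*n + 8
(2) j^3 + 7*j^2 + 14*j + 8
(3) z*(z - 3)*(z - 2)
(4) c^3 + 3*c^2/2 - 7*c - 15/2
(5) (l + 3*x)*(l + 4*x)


(1) = (n - 2)*(n - 1)*(n + 1)*(n + 4)
(2) = (j + 1)*(j + 2)*(j + 4)
(3) = z^3 - 5*z^2 + 6*z
(4) = (c - 5/2)*(c + 1)*(c + 3)
(5) = l^2 + 7*l*x + 12*x^2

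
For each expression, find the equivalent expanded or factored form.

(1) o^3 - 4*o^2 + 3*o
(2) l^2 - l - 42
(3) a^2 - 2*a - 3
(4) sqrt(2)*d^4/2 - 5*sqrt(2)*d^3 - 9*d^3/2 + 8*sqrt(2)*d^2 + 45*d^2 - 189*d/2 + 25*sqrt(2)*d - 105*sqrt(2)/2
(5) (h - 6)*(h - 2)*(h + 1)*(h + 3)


(1) = o*(o - 3)*(o - 1)
(2) = (l - 7)*(l + 6)
(3) = (a - 3)*(a + 1)
(4) = (d - 7)*(d - 3)*(d - 5*sqrt(2))*(sqrt(2)*d/2 + 1/2)
(5) = h^4 - 4*h^3 - 17*h^2 + 24*h + 36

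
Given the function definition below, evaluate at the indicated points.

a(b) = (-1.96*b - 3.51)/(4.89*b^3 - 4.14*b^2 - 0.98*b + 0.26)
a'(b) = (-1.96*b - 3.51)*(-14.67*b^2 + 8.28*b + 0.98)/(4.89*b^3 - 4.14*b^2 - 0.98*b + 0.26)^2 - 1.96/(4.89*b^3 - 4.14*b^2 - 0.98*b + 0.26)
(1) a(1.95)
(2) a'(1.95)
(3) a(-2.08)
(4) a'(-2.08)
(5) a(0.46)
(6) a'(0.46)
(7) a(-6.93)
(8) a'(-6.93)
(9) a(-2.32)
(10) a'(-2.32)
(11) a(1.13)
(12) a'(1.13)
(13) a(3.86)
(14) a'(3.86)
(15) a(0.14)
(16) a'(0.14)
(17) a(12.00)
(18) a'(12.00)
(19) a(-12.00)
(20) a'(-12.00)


(1) = -0.39
(2) = 0.69
(3) = -0.01
(4) = 0.02
(5) = 7.47
(6) = -17.97
(7) = -0.01
(8) = -0.00
(9) = -0.01
(10) = 0.01
(11) = -6.21
(12) = 54.41
(13) = -0.05
(14) = 0.03
(15) = -68.71
(16) = -2345.87
(17) = -0.00
(18) = 0.00
(19) = -0.00
(20) = -0.00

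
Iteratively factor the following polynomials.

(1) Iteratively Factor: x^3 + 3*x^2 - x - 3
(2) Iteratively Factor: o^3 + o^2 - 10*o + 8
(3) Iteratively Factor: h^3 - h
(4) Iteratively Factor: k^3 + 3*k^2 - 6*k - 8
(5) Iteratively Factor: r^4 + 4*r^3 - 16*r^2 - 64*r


(1) = (x - 1)*(x^2 + 4*x + 3) = (x - 1)*(x + 1)*(x + 3)
(2) = (o - 2)*(o^2 + 3*o - 4) = (o - 2)*(o - 1)*(o + 4)
(3) = (h + 1)*(h^2 - h) = h*(h + 1)*(h - 1)
(4) = (k + 4)*(k^2 - k - 2) = (k - 2)*(k + 4)*(k + 1)
(5) = (r - 4)*(r^3 + 8*r^2 + 16*r) = (r - 4)*(r + 4)*(r^2 + 4*r) = (r - 4)*(r + 4)^2*(r)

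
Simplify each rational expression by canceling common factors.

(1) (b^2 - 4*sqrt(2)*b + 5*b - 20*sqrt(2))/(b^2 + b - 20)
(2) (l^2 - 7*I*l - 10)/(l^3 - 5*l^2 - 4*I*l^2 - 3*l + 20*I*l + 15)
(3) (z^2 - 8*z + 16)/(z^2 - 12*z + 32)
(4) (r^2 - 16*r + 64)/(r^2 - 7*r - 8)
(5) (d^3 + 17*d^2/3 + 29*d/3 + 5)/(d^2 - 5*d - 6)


(1) = (b - 4*sqrt(2))/(b - 4)
(2) = (l^2 - 7*I*l - 10)/(l^3 + l^2*(-5 - 4*I) + l*(-3 + 20*I) + 15)
(3) = (z - 4)/(z - 8)
(4) = (r - 8)/(r + 1)
(5) = (3*d^2 + 14*d + 15)/(3*d - 18)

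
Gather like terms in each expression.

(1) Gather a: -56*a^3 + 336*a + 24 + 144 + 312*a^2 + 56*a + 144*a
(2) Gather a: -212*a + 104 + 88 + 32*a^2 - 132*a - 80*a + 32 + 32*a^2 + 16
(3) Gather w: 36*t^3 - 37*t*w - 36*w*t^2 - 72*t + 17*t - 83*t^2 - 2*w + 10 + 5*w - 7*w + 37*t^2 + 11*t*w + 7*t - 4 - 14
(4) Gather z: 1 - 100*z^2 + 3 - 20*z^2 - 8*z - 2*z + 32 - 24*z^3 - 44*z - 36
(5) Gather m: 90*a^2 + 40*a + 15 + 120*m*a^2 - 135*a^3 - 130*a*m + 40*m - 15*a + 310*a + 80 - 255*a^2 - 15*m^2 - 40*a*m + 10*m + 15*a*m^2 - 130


(1) = -56*a^3 + 312*a^2 + 536*a + 168
(2) = 64*a^2 - 424*a + 240
(3) = 36*t^3 - 46*t^2 - 48*t + w*(-36*t^2 - 26*t - 4) - 8
(4) = -24*z^3 - 120*z^2 - 54*z
(5) = -135*a^3 - 165*a^2 + 335*a + m^2*(15*a - 15) + m*(120*a^2 - 170*a + 50) - 35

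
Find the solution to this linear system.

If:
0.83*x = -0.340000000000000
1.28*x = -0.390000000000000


Then:
No Solution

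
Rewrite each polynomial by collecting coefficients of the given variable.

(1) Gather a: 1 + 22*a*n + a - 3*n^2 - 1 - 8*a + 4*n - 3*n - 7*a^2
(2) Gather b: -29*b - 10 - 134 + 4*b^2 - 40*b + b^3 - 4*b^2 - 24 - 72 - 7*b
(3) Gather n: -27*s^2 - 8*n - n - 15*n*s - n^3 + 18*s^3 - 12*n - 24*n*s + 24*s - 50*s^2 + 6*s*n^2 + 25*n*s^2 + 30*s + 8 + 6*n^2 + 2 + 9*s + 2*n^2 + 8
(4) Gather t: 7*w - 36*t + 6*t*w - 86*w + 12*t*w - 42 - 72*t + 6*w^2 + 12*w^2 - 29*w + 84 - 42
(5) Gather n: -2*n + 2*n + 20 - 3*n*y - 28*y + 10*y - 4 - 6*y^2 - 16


(1) = -7*a^2 + a*(22*n - 7) - 3*n^2 + n
(2) = b^3 - 76*b - 240
(3) = -n^3 + n^2*(6*s + 8) + n*(25*s^2 - 39*s - 21) + 18*s^3 - 77*s^2 + 63*s + 18
(4) = t*(18*w - 108) + 18*w^2 - 108*w
(5) = -3*n*y - 6*y^2 - 18*y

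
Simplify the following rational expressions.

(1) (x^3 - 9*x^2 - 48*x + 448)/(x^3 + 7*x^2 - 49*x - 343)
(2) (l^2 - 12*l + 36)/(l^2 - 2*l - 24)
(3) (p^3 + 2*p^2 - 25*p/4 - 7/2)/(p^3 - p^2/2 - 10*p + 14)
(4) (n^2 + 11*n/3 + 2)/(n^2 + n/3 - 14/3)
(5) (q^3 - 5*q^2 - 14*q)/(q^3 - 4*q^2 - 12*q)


(1) = (x^2 - 16*x + 64)/(x^2 - 49)
(2) = (l - 6)/(l + 4)
(3) = (2*p + 1)/(2*p - 4)
(4) = (3*n^2 + 11*n + 6)/(3*n^2 + n - 14)
(5) = (q - 7)/(q - 6)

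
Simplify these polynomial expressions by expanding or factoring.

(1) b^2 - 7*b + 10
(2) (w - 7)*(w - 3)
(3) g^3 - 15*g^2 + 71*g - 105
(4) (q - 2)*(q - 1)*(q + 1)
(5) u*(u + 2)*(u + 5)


(1) = (b - 5)*(b - 2)
(2) = w^2 - 10*w + 21
(3) = (g - 7)*(g - 5)*(g - 3)
(4) = q^3 - 2*q^2 - q + 2
(5) = u^3 + 7*u^2 + 10*u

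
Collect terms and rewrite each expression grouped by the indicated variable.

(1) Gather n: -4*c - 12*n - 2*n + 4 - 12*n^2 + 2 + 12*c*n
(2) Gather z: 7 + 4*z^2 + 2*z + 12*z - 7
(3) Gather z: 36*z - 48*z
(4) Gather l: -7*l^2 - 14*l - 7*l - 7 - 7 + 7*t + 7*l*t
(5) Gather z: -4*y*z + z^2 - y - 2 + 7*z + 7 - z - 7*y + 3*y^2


(1) = -4*c - 12*n^2 + n*(12*c - 14) + 6
(2) = 4*z^2 + 14*z
(3) = -12*z
(4) = -7*l^2 + l*(7*t - 21) + 7*t - 14
(5) = 3*y^2 - 8*y + z^2 + z*(6 - 4*y) + 5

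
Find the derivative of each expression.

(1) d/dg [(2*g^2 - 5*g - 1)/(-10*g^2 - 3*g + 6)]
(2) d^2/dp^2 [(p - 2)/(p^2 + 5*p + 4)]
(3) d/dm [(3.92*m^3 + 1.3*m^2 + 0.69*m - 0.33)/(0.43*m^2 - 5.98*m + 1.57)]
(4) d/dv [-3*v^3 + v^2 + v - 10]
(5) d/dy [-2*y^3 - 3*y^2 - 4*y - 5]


(1) = (-56*g^2 + 4*g - 33)/(100*g^4 + 60*g^3 - 111*g^2 - 36*g + 36)
(2) = 2*((p - 2)*(2*p + 5)^2 - 3*(p + 1)*(p^2 + 5*p + 4))/(p^2 + 5*p + 4)^3
(3) = (1.6856*m^4 - 46.8832*m^3 + 10.3925*m^2 + 4.3658*m - 0.8901)/(0.1849*m^4 - 5.1428*m^3 + 37.1106*m^2 - 18.7772*m + 2.4649)
(4) = -9*v^2 + 2*v + 1
(5) = -6*y^2 - 6*y - 4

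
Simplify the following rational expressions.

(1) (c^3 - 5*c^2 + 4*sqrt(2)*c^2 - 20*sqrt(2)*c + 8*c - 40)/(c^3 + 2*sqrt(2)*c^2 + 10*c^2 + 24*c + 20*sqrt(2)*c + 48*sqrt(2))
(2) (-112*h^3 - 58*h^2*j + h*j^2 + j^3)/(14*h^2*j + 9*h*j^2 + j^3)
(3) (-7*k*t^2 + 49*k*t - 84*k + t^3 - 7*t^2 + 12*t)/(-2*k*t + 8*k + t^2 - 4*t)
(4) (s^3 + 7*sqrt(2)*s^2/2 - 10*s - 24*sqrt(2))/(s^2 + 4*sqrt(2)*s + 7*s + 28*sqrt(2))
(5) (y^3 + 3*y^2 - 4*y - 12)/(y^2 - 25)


(1) = (c^2 + c*(-5 + 2*sqrt(2)) - 10*sqrt(2))/(c^2 + 10*c + 24)
(2) = (-8*h + j)/j
(3) = (-7*k*t + 21*k + t^2 - 3*t)/(-2*k + t)
(4) = (2*s^2 - sqrt(2)*s - 12)/(2*s + 14)
(5) = (y^3 + 3*y^2 - 4*y - 12)/(y^2 - 25)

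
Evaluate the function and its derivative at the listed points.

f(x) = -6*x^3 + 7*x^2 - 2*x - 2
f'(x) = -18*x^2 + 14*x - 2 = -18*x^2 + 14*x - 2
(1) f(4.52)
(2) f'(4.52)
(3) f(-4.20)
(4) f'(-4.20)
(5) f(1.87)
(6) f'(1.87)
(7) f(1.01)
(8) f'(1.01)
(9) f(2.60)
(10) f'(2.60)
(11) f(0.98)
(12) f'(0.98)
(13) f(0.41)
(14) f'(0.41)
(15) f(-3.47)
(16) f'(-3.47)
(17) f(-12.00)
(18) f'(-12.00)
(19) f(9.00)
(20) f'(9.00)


(1) = -422.10
(2) = -306.47
(3) = 574.41
(4) = -378.32
(5) = -20.50
(6) = -38.76
(7) = -3.06
(8) = -6.22
(9) = -65.34
(10) = -87.28
(11) = -2.88
(12) = -5.57
(13) = -2.06
(14) = 0.71
(15) = 339.92
(16) = -267.32
(17) = 11398.00
(18) = -2762.00
(19) = -3827.00
(20) = -1334.00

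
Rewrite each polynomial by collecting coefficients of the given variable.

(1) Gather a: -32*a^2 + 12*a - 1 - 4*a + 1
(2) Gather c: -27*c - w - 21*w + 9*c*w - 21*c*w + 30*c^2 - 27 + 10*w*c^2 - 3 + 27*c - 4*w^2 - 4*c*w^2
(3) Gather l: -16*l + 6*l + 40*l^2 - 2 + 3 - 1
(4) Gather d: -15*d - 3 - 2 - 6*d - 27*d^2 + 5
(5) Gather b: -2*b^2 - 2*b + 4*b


(1) = -32*a^2 + 8*a
(2) = c^2*(10*w + 30) + c*(-4*w^2 - 12*w) - 4*w^2 - 22*w - 30
(3) = 40*l^2 - 10*l
(4) = -27*d^2 - 21*d
(5) = -2*b^2 + 2*b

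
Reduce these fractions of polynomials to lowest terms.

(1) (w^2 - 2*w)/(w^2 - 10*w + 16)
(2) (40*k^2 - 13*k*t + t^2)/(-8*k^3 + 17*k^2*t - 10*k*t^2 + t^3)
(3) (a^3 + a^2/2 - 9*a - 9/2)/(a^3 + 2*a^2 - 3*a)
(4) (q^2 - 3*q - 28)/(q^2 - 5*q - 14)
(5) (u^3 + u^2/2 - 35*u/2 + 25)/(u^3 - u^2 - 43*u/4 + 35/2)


(1) = w/(w - 8)
(2) = (-5*k + t)/(k^2 - 2*k*t + t^2)
(3) = (2*a^2 - 5*a - 3)/(2*a^2 - 2*a)
(4) = (q + 4)/(q + 2)
(5) = (2*u + 10)/(2*u + 7)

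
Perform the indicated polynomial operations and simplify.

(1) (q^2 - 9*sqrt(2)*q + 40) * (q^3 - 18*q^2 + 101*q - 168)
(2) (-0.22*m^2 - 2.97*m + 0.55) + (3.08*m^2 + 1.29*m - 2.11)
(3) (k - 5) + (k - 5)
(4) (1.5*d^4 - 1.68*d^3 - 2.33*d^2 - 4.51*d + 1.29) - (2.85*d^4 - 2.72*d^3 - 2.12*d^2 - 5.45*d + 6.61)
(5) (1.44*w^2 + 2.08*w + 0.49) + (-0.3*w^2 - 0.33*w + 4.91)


(1) = q^5 - 18*q^4 - 9*sqrt(2)*q^4 + 141*q^3 + 162*sqrt(2)*q^3 - 909*sqrt(2)*q^2 - 888*q^2 + 1512*sqrt(2)*q + 4040*q - 6720
(2) = 2.86*m^2 - 1.68*m - 1.56
(3) = 2*k - 10
(4) = -1.35*d^4 + 1.04*d^3 - 0.21*d^2 + 0.94*d - 5.32
(5) = 1.14*w^2 + 1.75*w + 5.4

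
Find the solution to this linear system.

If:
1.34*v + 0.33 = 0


Then:
v = -0.25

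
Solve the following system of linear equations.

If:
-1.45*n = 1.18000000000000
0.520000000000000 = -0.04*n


Then:
No Solution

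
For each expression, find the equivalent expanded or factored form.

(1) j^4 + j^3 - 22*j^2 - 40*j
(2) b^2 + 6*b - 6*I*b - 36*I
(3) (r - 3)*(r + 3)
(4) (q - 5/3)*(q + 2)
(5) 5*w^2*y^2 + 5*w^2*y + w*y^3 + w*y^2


(1) = j*(j - 5)*(j + 2)*(j + 4)
(2) = (b + 6)*(b - 6*I)
(3) = r^2 - 9
(4) = q^2 + q/3 - 10/3
(5) = y*(5*w + y)*(w*y + w)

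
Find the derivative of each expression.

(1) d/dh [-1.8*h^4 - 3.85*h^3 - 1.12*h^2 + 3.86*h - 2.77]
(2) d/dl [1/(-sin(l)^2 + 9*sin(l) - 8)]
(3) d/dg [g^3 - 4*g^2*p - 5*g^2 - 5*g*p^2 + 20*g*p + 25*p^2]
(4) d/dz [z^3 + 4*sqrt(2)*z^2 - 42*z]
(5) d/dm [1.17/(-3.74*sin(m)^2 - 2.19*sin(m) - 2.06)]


(1) = -7.2*h^3 - 11.55*h^2 - 2.24*h + 3.86
(2) = (2*sin(l) - 9)*cos(l)/(sin(l)^2 - 9*sin(l) + 8)^2
(3) = 3*g^2 - 8*g*p - 10*g - 5*p^2 + 20*p
(4) = 3*z^2 + 8*sqrt(2)*z - 42
(5) = (8.7516*sin(m) + 2.5623)*cos(m)/(3.74*sin(m)^2 + 2.19*sin(m) + 2.06)^2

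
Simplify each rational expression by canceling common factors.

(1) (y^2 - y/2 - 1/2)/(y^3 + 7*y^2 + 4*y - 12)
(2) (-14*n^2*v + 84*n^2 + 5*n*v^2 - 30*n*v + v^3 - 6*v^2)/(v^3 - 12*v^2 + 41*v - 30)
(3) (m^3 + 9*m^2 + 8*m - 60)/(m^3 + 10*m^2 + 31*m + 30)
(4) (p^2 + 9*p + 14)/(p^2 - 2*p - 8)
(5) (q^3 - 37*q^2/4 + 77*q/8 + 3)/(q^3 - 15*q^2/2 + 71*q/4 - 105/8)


(1) = (2*y + 1)/(2*y^2 + 16*y + 24)
(2) = (-14*n^2 + 5*n*v + v^2)/(v^2 - 6*v + 5)
(3) = (m^2 + 4*m - 12)/(m^2 + 5*m + 6)
(4) = (p + 7)/(p - 4)
(5) = (4*q^2 - 31*q - 8)/(4*q^2 - 24*q + 35)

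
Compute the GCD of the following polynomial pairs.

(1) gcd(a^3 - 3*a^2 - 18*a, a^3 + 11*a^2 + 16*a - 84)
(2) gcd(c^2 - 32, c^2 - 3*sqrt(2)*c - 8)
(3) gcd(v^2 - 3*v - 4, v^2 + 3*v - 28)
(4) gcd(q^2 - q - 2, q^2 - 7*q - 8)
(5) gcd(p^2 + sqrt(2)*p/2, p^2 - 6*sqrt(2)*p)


(1) = gcd(a*(a - 6)*(a + 3), (a - 2)*(a + 6)*(a + 7)) = 1
(2) = gcd((c - 4*sqrt(2))*(c + 4*sqrt(2)), (c - 4*sqrt(2))*(c + sqrt(2))) = c - 4*sqrt(2)
(3) = v - 4
(4) = gcd((q - 2)*(q + 1), (q - 8)*(q + 1)) = q + 1
(5) = gcd(p*(p + sqrt(2)/2), p*(p - 6*sqrt(2))) = p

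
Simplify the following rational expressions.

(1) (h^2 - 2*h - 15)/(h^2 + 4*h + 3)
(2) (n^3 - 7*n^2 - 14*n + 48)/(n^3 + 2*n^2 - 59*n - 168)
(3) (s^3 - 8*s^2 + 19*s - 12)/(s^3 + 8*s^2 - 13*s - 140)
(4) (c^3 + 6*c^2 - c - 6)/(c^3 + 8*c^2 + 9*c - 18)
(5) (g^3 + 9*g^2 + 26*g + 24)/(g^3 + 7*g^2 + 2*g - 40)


(1) = (h - 5)/(h + 1)
(2) = (n - 2)/(n + 7)
(3) = (s^2 - 4*s + 3)/(s^2 + 12*s + 35)
(4) = (c + 1)/(c + 3)
(5) = (g^2 + 5*g + 6)/(g^2 + 3*g - 10)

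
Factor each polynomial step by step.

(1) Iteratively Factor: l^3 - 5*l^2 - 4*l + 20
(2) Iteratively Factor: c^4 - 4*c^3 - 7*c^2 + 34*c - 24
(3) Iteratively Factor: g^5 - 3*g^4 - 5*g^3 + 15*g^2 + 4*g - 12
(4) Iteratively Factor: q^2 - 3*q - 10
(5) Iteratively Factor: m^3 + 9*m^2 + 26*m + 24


(1) = (l - 2)*(l^2 - 3*l - 10) = (l - 2)*(l + 2)*(l - 5)
(2) = (c - 4)*(c^3 - 7*c + 6) = (c - 4)*(c - 1)*(c^2 + c - 6) = (c - 4)*(c - 1)*(c + 3)*(c - 2)
(3) = (g - 1)*(g^4 - 2*g^3 - 7*g^2 + 8*g + 12) = (g - 2)*(g - 1)*(g^3 - 7*g - 6) = (g - 3)*(g - 2)*(g - 1)*(g^2 + 3*g + 2) = (g - 3)*(g - 2)*(g - 1)*(g + 1)*(g + 2)
(4) = (q + 2)*(q - 5)
(5) = (m + 4)*(m^2 + 5*m + 6) = (m + 3)*(m + 4)*(m + 2)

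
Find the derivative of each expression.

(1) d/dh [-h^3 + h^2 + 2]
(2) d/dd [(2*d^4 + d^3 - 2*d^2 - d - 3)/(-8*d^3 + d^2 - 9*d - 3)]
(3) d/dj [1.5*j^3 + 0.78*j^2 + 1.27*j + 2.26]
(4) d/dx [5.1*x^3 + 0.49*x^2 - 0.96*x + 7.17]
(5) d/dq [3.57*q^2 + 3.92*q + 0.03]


(1) = h*(2 - 3*h)
(2) = (-16*d^6 + 4*d^5 - 69*d^4 - 58*d^3 - 62*d^2 + 18*d - 24)/(64*d^6 - 16*d^5 + 145*d^4 + 30*d^3 + 75*d^2 + 54*d + 9)
(3) = 4.5*j^2 + 1.56*j + 1.27
(4) = 15.3*x^2 + 0.98*x - 0.96
(5) = 7.14*q + 3.92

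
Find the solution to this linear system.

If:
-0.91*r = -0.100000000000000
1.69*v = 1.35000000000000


Then:
r = 0.11
v = 0.80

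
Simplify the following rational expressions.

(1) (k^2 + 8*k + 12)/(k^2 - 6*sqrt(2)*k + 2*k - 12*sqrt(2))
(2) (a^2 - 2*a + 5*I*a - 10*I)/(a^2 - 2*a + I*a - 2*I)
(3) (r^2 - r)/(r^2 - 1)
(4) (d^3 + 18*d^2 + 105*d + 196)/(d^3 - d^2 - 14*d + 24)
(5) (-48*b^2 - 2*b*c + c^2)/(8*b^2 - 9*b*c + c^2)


(1) = (k + 6)/(k - 6*sqrt(2))
(2) = (a + 5*I)/(a + I)
(3) = r/(r + 1)
(4) = (d^2 + 14*d + 49)/(d^2 - 5*d + 6)
(5) = (-6*b - c)/(b - c)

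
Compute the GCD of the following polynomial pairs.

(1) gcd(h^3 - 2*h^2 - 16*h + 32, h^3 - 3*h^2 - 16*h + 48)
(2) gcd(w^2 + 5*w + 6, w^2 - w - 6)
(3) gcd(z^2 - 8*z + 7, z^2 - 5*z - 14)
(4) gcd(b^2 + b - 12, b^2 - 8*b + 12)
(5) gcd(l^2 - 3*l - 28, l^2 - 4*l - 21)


(1) = gcd((h - 4)*(h - 2)*(h + 4), (h - 4)*(h - 3)*(h + 4)) = h^2 - 16
(2) = gcd((w + 2)*(w + 3), (w - 3)*(w + 2)) = w + 2
(3) = gcd((z - 7)*(z - 1), (z - 7)*(z + 2)) = z - 7
(4) = gcd((b - 3)*(b + 4), (b - 6)*(b - 2)) = 1
(5) = l - 7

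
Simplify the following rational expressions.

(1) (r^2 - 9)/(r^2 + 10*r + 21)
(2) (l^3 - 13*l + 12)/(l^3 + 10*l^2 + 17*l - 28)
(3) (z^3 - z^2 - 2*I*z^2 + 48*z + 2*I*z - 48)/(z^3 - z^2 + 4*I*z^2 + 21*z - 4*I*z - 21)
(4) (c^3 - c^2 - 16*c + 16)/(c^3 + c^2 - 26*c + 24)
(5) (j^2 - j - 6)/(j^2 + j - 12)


(1) = (r - 3)/(r + 7)
(2) = (l - 3)/(l + 7)
(3) = (z^2 - 2*I*z + 48)/(z^2 + 4*I*z + 21)
(4) = (c + 4)/(c + 6)
(5) = (j + 2)/(j + 4)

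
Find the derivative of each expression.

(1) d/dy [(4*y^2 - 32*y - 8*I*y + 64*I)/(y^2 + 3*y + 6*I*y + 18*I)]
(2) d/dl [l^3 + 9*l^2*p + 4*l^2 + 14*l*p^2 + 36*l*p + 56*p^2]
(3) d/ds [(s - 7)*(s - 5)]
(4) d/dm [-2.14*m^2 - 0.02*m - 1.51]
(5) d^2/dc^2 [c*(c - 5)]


(1) = (y^2*(44 + 32*I) + 16*I*y + 528 - 768*I)/(y^4 + y^3*(6 + 12*I) + y^2*(-27 + 72*I) + y*(-216 + 108*I) - 324)
(2) = 3*l^2 + 18*l*p + 8*l + 14*p^2 + 36*p
(3) = 2*s - 12
(4) = -4.28*m - 0.02
(5) = 2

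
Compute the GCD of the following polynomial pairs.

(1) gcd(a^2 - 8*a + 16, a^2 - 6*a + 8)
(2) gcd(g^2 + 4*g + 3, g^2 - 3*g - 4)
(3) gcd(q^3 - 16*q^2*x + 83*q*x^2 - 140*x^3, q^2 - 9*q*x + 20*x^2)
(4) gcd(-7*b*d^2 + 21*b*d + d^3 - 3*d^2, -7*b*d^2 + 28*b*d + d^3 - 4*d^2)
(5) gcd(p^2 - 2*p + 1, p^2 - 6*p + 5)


(1) = a - 4
(2) = gcd((g + 1)*(g + 3), (g - 4)*(g + 1)) = g + 1
(3) = q^2 - 9*q*x + 20*x^2
(4) = 7*b*d - d^2
(5) = p - 1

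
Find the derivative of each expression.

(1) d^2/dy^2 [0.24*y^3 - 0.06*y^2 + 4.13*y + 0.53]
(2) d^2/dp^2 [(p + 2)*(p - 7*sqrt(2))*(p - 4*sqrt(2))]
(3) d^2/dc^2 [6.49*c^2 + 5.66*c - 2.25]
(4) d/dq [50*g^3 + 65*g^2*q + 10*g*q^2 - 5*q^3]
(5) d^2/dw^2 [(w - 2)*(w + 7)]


(1) = 1.44*y - 0.12
(2) = 6*p - 22*sqrt(2) + 4
(3) = 12.9800000000000
(4) = 65*g^2 + 20*g*q - 15*q^2
(5) = 2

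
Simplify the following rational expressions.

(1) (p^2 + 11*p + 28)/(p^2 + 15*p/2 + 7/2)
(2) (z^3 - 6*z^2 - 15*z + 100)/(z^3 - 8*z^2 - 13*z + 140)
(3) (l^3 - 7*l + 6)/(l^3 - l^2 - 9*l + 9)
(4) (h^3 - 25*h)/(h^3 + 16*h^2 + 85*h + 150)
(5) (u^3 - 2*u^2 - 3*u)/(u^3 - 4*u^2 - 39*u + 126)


(1) = (2*p + 8)/(2*p + 1)
(2) = (z - 5)/(z - 7)
(3) = (l - 2)/(l - 3)
(4) = (h^2 - 5*h)/(h^2 + 11*h + 30)
(5) = (u^2 + u)/(u^2 - u - 42)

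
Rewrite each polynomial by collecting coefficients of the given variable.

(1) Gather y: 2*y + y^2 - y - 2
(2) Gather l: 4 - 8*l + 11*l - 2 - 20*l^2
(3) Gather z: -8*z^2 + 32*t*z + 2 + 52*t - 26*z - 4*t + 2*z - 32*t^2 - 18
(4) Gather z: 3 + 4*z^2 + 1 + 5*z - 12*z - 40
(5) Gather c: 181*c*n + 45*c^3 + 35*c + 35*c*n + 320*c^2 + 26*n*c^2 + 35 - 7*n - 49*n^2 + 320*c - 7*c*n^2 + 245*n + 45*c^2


(1) = y^2 + y - 2
(2) = -20*l^2 + 3*l + 2
(3) = -32*t^2 + 48*t - 8*z^2 + z*(32*t - 24) - 16
(4) = 4*z^2 - 7*z - 36
(5) = 45*c^3 + c^2*(26*n + 365) + c*(-7*n^2 + 216*n + 355) - 49*n^2 + 238*n + 35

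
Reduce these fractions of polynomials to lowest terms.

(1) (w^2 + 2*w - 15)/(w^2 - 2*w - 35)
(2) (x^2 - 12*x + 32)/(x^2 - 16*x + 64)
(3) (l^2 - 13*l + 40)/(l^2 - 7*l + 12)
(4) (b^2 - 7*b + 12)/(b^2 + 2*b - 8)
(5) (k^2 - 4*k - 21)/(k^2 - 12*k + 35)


(1) = (w - 3)/(w - 7)
(2) = (x - 4)/(x - 8)
(3) = (l^2 - 13*l + 40)/(l^2 - 7*l + 12)
(4) = (b^2 - 7*b + 12)/(b^2 + 2*b - 8)
(5) = (k + 3)/(k - 5)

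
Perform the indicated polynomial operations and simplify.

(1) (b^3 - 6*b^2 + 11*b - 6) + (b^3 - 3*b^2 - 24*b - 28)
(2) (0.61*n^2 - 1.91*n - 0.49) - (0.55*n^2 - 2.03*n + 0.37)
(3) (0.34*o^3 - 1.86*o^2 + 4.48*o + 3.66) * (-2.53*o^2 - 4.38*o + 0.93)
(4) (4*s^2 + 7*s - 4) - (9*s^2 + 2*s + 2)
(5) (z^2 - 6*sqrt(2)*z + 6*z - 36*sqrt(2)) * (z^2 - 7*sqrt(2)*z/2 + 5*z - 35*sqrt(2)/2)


(1) = 2*b^3 - 9*b^2 - 13*b - 34
(2) = 0.06*n^2 + 0.12*n - 0.86
(3) = -0.8602*o^5 + 3.2166*o^4 - 2.8714*o^3 - 30.612*o^2 - 11.8644*o + 3.4038
(4) = -5*s^2 + 5*s - 6
(5) = z^4 - 19*sqrt(2)*z^3/2 + 11*z^3 - 209*sqrt(2)*z^2/2 + 72*z^2 - 285*sqrt(2)*z + 462*z + 1260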